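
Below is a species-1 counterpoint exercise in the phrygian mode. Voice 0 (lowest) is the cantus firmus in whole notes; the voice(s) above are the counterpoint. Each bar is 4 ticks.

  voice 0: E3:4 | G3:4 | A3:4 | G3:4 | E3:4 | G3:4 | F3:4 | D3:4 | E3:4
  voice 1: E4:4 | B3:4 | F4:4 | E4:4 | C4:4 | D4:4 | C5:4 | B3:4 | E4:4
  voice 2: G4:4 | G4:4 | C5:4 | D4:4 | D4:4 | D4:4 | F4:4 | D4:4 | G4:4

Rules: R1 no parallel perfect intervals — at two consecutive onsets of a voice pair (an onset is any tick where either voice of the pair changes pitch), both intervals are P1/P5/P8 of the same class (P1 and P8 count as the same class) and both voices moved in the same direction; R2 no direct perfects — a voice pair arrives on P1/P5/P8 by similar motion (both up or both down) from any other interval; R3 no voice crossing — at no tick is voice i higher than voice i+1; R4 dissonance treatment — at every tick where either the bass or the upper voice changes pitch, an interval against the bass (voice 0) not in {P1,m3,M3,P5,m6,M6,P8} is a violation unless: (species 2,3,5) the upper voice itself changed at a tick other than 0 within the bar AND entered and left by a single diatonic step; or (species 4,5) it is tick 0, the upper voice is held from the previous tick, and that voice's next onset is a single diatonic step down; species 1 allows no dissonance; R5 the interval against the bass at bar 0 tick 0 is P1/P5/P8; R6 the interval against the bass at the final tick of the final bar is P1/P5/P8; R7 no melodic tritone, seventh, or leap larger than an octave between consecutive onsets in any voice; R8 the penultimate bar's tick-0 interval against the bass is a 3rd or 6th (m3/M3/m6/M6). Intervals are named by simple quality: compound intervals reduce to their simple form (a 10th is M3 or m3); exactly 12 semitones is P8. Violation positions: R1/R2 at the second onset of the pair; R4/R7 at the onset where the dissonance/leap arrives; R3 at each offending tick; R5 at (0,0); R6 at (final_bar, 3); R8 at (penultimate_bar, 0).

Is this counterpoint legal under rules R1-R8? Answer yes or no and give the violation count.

No (22 violations)

bar 0: v0=E3 v1=E4 v2=G4 (m3)
bar 1: v0=G3 v1=B3 v2=G4 (P8)
bar 2: v0=A3 v1=F4 v2=C5 (m3)
bar 3: v0=G3 v1=E4 v2=D4 (P5)
bar 4: v0=E3 v1=C4 v2=D4 (m7)
bar 5: v0=G3 v1=D4 v2=D4 (P5)
bar 6: v0=F3 v1=C5 v2=F4 (P8)
bar 7: v0=D3 v1=B3 v2=D4 (P8)
bar 8: v0=E3 v1=E4 v2=G4 (m3)
  R5 @ bar0.0: opens on m3
  R2 @ bar2.0: B3/G4 m6 -> F4/C5 P5 similar
  R7 @ bar2.0: B3->F4 leap 6st
  R2 @ bar3.0: A3/C5 m3 -> G3/D4 P5 similar
  R3 @ bar3.0: E4 above D4
  R7 @ bar3.0: C5->D4 leap 10st
  R3 @ bar3.1: E4 above D4
  R3 @ bar3.2: E4 above D4
  R3 @ bar3.3: E4 above D4
  R4 @ bar4.0: E3/D4 m7 untreated
  R2 @ bar5.0: E3/C4 m6 -> G3/D4 P5 similar
  R2 @ bar6.0: D4/D4 P1 -> C5/F4 P5 similar
  R3 @ bar6.0: C5 above F4
  R7 @ bar6.0: D4->C5 leap 10st
  R3 @ bar6.1: C5 above F4
  R3 @ bar6.2: C5 above F4
  R3 @ bar6.3: C5 above F4
  R1 @ bar7.0: F3/F4 P8 -> D3/D4 P8 similar
  R7 @ bar7.0: C5->B3 leap 13st
  R8 @ bar7.0: penult P8 not 3rd/6th
  R2 @ bar8.0: D3/B3 M6 -> E3/E4 P8 similar
  R6 @ bar8.3: closes on m3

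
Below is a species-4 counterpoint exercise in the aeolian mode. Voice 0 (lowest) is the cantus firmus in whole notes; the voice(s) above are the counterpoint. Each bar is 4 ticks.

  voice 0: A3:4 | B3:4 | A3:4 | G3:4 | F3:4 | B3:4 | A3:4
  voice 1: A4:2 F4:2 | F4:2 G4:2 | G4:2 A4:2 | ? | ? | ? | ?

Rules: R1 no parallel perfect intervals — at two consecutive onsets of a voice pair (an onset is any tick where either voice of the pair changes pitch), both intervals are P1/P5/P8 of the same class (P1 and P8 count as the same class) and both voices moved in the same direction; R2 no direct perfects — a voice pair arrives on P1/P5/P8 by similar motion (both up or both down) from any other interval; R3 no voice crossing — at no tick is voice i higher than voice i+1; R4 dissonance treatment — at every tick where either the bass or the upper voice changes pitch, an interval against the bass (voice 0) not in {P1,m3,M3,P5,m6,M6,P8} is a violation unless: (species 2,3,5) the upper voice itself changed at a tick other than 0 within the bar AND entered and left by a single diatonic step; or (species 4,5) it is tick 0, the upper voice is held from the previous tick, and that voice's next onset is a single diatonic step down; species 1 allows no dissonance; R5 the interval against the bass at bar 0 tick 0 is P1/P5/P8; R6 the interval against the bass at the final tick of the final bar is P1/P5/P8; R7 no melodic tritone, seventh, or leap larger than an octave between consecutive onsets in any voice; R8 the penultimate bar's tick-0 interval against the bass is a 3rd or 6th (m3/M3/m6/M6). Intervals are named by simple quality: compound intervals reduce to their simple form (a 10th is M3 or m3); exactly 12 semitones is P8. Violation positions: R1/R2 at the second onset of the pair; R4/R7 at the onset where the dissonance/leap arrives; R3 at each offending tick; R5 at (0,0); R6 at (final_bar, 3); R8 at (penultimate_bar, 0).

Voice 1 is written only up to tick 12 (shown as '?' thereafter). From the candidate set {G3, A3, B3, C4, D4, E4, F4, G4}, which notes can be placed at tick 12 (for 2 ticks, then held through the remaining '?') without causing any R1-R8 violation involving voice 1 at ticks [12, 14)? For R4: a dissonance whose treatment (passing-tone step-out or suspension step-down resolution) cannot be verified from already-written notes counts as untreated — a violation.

{E4}

G3: violates R1,R7
A3: violates R4
B3: violates R7
C4: violates R4
D4: violates R2
E4: legal
F4: violates R4
G4: violates R1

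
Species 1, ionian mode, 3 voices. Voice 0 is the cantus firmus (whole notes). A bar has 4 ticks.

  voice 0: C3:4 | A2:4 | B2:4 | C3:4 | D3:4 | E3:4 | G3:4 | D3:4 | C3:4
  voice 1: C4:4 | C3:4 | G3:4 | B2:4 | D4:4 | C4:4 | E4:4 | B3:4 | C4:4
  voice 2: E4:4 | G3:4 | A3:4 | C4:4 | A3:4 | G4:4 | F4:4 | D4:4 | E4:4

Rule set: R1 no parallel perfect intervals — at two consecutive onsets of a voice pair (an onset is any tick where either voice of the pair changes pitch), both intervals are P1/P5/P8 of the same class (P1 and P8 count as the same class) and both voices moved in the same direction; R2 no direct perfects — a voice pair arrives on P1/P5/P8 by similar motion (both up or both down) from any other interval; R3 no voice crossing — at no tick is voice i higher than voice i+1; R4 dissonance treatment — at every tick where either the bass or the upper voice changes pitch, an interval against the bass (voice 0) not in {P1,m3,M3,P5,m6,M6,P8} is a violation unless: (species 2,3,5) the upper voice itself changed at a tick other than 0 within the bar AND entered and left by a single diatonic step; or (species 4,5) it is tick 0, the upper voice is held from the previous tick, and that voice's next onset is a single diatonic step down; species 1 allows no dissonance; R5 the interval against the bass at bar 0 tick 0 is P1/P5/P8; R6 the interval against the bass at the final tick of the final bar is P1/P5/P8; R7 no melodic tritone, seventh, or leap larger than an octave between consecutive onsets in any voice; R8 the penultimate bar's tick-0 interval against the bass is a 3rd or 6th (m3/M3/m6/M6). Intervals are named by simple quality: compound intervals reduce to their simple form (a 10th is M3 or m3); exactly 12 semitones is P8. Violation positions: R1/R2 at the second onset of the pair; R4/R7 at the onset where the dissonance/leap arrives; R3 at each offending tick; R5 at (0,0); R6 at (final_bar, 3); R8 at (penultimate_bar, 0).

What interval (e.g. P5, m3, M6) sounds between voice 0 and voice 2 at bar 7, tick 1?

voice 0=D3 voice 2=D4 -> P8

P8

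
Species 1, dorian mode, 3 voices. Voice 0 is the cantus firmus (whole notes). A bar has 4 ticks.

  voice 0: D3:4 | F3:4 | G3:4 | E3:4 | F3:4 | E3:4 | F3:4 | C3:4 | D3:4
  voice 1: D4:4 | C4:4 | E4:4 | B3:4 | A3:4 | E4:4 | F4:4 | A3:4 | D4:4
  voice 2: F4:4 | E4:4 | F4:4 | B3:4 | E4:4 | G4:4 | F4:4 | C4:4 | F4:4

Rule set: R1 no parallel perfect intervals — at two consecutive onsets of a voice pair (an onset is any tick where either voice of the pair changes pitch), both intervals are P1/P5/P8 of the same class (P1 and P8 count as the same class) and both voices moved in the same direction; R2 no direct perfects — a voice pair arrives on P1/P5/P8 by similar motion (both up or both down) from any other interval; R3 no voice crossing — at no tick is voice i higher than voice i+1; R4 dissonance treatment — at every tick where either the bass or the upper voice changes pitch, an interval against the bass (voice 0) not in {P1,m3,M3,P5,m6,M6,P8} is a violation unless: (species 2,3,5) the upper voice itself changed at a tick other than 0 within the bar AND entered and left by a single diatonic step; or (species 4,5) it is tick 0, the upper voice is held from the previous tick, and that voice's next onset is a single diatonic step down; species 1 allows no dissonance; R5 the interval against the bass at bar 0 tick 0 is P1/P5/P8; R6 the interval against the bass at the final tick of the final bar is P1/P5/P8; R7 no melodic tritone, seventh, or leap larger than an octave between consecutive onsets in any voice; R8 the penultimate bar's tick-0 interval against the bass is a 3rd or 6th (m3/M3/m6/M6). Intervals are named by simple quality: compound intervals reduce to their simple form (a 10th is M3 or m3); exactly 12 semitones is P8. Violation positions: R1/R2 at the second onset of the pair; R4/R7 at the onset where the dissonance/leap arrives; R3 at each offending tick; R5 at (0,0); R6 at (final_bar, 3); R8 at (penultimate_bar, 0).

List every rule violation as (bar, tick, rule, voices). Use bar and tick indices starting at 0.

(0, 0, R5, (0, 2))
(1, 0, R4, (0, 2))
(2, 0, R4, (0, 2))
(3, 0, R2, (0, 1))
(3, 0, R2, (0, 2))
(3, 0, R2, (1, 2))
(3, 0, R7, (2,))
(4, 0, R4, (0, 2))
(6, 0, R1, (0, 1))
(7, 0, R1, (0, 2))
(7, 0, R8, (0, 2))
(8, 0, R2, (0, 1))
(8, 3, R6, (0, 2))

bar 0: v0=D3 v1=D4 v2=F4 downbeat m3
bar 1: v0=F3 v1=C4 v2=E4 downbeat M7
bar 2: v0=G3 v1=E4 v2=F4 downbeat m7
bar 3: v0=E3 v1=B3 v2=B3 downbeat P5
bar 4: v0=F3 v1=A3 v2=E4 downbeat M7
bar 5: v0=E3 v1=E4 v2=G4 downbeat m3
bar 6: v0=F3 v1=F4 v2=F4 downbeat P8
bar 7: v0=C3 v1=A3 v2=C4 downbeat P8
bar 8: v0=D3 v1=D4 v2=F4 downbeat m3
  -> R5 @ bar 0 tick 0 v(0, 2): opens on m3
  -> R4 @ bar 1 tick 0 v(0, 2): F3/E4 M7 untreated
  -> R4 @ bar 2 tick 0 v(0, 2): G3/F4 m7 untreated
  -> R2 @ bar 3 tick 0 v(0, 1): G3/E4 M6 -> E3/B3 P5 similar
  -> R2 @ bar 3 tick 0 v(0, 2): G3/F4 m7 -> E3/B3 P5 similar
  -> R2 @ bar 3 tick 0 v(1, 2): E4/F4 m2 -> B3/B3 P1 similar
  -> R7 @ bar 3 tick 0 v(2,): F4->B3 leap 6st
  -> R4 @ bar 4 tick 0 v(0, 2): F3/E4 M7 untreated
  -> R1 @ bar 6 tick 0 v(0, 1): E3/E4 P8 -> F3/F4 P8 similar
  -> R1 @ bar 7 tick 0 v(0, 2): F3/F4 P8 -> C3/C4 P8 similar
  -> R8 @ bar 7 tick 0 v(0, 2): penult P8 not 3rd/6th
  -> R2 @ bar 8 tick 0 v(0, 1): C3/A3 M6 -> D3/D4 P8 similar
  -> R6 @ bar 8 tick 3 v(0, 2): closes on m3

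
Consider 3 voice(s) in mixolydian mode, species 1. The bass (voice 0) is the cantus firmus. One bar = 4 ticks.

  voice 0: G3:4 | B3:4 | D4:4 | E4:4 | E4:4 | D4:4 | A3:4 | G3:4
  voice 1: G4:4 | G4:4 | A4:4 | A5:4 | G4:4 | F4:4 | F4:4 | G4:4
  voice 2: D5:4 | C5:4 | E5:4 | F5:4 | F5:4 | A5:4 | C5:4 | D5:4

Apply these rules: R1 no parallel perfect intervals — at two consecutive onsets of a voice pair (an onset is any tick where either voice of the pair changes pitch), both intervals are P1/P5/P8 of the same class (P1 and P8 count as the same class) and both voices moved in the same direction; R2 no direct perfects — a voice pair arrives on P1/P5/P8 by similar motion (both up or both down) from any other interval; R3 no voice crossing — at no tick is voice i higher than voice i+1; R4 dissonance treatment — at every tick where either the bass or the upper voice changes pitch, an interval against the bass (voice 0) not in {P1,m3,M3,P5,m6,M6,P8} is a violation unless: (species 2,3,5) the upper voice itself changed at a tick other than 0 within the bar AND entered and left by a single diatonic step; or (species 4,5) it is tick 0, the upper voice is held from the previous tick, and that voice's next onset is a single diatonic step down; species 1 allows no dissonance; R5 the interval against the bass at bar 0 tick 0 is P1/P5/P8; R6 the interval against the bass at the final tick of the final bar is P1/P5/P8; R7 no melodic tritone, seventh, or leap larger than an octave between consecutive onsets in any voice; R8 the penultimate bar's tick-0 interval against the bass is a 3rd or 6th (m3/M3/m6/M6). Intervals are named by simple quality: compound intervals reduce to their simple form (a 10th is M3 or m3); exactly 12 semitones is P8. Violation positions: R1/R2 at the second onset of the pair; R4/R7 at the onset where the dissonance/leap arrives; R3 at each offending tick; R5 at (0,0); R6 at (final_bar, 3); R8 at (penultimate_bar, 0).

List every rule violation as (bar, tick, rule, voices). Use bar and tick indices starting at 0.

bar 0: v0=G3 v1=G4 v2=D5 downbeat P5
bar 1: v0=B3 v1=G4 v2=C5 downbeat m2
bar 2: v0=D4 v1=A4 v2=E5 downbeat M2
bar 3: v0=E4 v1=A5 v2=F5 downbeat m2
bar 4: v0=E4 v1=G4 v2=F5 downbeat m2
bar 5: v0=D4 v1=F4 v2=A5 downbeat P5
bar 6: v0=A3 v1=F4 v2=C5 downbeat m3
bar 7: v0=G3 v1=G4 v2=D5 downbeat P5
  -> R4 @ bar 1 tick 0 v(0, 2): B3/C5 m2 untreated
  -> R2 @ bar 2 tick 0 v(0, 1): B3/G4 m6 -> D4/A4 P5 similar
  -> R2 @ bar 2 tick 0 v(1, 2): G4/C5 P4 -> A4/E5 P5 similar
  -> R4 @ bar 2 tick 0 v(0, 2): D4/E5 M2 untreated
  -> R3 @ bar 3 tick 0 v(1, 2): A5 above F5
  -> R4 @ bar 3 tick 0 v(0, 1): E4/A5 P4 untreated
  -> R4 @ bar 3 tick 0 v(0, 2): E4/F5 m2 untreated
  -> R3 @ bar 3 tick 1 v(1, 2): A5 above F5
  -> R3 @ bar 3 tick 2 v(1, 2): A5 above F5
  -> R3 @ bar 3 tick 3 v(1, 2): A5 above F5
  -> R7 @ bar 4 tick 0 v(1,): A5->G4 leap 14st
  -> R1 @ bar 7 tick 0 v(1, 2): F4/C5 P5 -> G4/D5 P5 similar

(1, 0, R4, (0, 2))
(2, 0, R2, (0, 1))
(2, 0, R2, (1, 2))
(2, 0, R4, (0, 2))
(3, 0, R3, (1, 2))
(3, 0, R4, (0, 1))
(3, 0, R4, (0, 2))
(3, 1, R3, (1, 2))
(3, 2, R3, (1, 2))
(3, 3, R3, (1, 2))
(4, 0, R7, (1,))
(7, 0, R1, (1, 2))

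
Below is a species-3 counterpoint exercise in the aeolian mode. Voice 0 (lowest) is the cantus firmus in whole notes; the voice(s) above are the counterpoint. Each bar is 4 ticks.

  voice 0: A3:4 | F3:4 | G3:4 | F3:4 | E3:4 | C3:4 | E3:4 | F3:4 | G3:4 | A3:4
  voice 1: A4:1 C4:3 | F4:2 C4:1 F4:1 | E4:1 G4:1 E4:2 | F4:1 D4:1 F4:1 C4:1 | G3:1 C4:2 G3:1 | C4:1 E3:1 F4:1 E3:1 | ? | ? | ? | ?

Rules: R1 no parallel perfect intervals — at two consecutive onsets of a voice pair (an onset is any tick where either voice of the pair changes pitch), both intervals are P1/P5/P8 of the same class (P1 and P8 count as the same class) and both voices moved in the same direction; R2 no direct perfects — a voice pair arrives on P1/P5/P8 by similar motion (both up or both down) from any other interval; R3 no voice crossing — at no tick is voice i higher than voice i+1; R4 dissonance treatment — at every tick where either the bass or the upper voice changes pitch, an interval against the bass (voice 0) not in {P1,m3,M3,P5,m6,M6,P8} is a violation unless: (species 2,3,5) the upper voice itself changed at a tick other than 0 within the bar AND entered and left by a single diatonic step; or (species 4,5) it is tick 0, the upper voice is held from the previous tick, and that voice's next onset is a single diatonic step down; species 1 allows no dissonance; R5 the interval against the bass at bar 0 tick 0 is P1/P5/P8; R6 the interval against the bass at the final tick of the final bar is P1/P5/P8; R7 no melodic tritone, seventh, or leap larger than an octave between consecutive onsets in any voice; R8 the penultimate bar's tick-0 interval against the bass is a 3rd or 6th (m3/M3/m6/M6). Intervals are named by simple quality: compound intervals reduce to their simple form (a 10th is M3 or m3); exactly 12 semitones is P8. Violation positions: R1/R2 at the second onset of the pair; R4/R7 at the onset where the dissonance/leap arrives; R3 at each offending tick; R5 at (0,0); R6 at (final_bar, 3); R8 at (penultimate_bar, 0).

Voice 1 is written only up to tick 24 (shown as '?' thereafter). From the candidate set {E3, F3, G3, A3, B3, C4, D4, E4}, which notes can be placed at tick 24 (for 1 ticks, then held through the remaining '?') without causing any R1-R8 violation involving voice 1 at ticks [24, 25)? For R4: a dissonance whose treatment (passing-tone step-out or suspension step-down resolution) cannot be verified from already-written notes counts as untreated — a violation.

E3: legal
F3: violates R4
G3: legal
A3: violates R4
B3: violates R2
C4: legal
D4: violates R4,R7
E4: violates R2

{C4, E3, G3}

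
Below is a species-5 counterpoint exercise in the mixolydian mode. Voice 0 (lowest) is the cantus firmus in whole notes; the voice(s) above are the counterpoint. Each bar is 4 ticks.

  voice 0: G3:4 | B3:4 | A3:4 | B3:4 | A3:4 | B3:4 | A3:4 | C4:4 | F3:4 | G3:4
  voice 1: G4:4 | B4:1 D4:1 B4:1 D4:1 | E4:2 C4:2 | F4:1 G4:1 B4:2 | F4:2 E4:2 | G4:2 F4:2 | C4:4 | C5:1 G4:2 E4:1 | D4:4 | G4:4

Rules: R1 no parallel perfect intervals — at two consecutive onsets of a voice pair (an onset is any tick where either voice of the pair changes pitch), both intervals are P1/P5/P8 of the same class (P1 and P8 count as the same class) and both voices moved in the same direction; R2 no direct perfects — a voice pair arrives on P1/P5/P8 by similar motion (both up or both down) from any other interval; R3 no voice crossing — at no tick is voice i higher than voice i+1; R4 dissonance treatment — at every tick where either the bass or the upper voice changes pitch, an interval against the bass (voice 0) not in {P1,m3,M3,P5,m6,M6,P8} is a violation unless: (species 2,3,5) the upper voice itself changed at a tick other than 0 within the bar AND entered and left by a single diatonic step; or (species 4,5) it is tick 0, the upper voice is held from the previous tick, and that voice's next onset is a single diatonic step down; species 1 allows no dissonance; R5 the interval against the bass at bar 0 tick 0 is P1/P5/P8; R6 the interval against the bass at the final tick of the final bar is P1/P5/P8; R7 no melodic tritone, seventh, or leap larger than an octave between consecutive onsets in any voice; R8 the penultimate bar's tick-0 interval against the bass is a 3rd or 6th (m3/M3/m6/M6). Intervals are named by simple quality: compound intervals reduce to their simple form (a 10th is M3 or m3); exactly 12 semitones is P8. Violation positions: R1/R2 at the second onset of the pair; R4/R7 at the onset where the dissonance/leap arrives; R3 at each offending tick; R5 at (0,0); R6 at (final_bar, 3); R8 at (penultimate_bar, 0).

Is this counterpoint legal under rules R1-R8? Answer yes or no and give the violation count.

No (6 violations)

bar 0: v0=G3 v1=G4 (P8)
bar 1: v0=B3 v1=B4 (P8)
bar 2: v0=A3 v1=E4 (P5)
bar 3: v0=B3 v1=F4 (TT)
bar 4: v0=A3 v1=F4 (m6)
bar 5: v0=B3 v1=G4 (m6)
bar 6: v0=A3 v1=C4 (m3)
bar 7: v0=C4 v1=C5 (P8)
bar 8: v0=F3 v1=D4 (M6)
bar 9: v0=G3 v1=G4 (P8)
  R1 @ bar1.0: G3/G4 P8 -> B3/B4 P8 similar
  R4 @ bar3.0: B3/F4 TT untreated
  R7 @ bar4.0: B4->F4 leap 6st
  R4 @ bar5.2: B3/F4 TT untreated
  R2 @ bar7.0: A3/C4 m3 -> C4/C5 P8 similar
  R2 @ bar9.0: F3/D4 M6 -> G3/G4 P8 similar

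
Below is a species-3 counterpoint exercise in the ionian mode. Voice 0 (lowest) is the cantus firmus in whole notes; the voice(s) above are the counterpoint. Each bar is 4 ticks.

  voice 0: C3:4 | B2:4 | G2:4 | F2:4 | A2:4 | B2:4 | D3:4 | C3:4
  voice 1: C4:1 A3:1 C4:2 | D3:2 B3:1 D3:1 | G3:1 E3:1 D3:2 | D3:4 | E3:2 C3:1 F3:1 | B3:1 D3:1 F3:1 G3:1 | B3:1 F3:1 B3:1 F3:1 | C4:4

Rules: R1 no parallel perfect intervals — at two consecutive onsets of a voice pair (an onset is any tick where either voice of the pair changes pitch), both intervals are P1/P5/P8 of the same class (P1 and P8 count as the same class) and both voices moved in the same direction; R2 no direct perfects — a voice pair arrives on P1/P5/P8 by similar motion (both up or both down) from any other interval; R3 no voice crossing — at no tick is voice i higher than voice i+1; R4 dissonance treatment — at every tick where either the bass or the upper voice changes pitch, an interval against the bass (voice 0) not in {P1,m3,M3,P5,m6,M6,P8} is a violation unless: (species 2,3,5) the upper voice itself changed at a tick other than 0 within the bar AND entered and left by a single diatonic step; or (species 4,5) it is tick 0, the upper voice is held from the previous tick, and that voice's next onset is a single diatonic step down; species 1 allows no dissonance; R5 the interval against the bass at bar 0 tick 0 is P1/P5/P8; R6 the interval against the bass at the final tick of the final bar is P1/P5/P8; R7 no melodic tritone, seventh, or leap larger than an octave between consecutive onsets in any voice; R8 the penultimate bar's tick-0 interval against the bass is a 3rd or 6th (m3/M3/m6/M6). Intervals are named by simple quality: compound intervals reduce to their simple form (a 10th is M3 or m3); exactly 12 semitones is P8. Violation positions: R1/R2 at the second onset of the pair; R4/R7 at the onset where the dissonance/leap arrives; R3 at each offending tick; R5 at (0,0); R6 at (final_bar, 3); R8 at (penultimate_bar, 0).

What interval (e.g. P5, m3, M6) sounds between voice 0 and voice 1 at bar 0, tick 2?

P8

voice 0=C3 voice 1=C4 -> P8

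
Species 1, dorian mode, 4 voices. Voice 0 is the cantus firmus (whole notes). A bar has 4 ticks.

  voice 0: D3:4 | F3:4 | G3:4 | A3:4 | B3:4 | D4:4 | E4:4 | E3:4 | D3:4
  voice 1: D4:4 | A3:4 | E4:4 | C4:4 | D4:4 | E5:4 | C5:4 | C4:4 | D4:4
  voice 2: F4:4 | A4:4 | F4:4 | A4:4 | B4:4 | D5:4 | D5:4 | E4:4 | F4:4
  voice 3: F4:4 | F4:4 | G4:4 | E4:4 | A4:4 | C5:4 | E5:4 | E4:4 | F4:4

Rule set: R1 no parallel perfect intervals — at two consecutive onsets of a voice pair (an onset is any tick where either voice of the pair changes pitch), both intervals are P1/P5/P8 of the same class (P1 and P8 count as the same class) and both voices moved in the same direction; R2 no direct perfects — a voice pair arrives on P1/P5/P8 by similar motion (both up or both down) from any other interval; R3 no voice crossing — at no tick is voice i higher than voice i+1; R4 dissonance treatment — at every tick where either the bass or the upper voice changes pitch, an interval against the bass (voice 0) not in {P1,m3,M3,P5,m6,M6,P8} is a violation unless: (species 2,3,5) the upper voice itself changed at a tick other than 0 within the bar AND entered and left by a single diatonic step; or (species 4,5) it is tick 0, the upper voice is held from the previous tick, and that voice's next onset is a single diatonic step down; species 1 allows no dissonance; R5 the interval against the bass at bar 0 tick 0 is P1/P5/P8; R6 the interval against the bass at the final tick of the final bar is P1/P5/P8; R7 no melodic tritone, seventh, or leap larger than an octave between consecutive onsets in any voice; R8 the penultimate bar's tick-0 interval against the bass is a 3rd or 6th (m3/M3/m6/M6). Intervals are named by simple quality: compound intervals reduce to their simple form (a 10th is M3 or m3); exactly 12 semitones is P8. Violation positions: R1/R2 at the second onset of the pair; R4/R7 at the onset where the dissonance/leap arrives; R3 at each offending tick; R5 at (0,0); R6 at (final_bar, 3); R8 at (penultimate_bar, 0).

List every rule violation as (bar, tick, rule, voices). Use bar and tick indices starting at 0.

bar 0: v0=D3 v1=D4 v2=F4 v3=F4 downbeat m3
bar 1: v0=F3 v1=A3 v2=A4 v3=F4 downbeat P8
bar 2: v0=G3 v1=E4 v2=F4 v3=G4 downbeat P8
bar 3: v0=A3 v1=C4 v2=A4 v3=E4 downbeat P5
bar 4: v0=B3 v1=D4 v2=B4 v3=A4 downbeat m7
bar 5: v0=D4 v1=E5 v2=D5 v3=C5 downbeat m7
bar 6: v0=E4 v1=C5 v2=D5 v3=E5 downbeat P8
bar 7: v0=E3 v1=C4 v2=E4 v3=E4 downbeat P8
bar 8: v0=D3 v1=D4 v2=F4 v3=F4 downbeat m3
  -> R5 @ bar 0 tick 0 v(0, 2): opens on m3
  -> R5 @ bar 0 tick 0 v(0, 3): opens on m3
  -> R3 @ bar 1 tick 0 v(2, 3): A4 above F4
  -> R3 @ bar 1 tick 1 v(2, 3): A4 above F4
  -> R3 @ bar 1 tick 2 v(2, 3): A4 above F4
  -> R3 @ bar 1 tick 3 v(2, 3): A4 above F4
  -> R1 @ bar 2 tick 0 v(0, 3): F3/F4 P8 -> G3/G4 P8 similar
  -> R4 @ bar 2 tick 0 v(0, 2): G3/F4 m7 untreated
  -> R2 @ bar 3 tick 0 v(0, 2): G3/F4 m7 -> A3/A4 P8 similar
  -> R3 @ bar 3 tick 0 v(2, 3): A4 above E4
  -> R3 @ bar 3 tick 1 v(2, 3): A4 above E4
  -> R3 @ bar 3 tick 2 v(2, 3): A4 above E4
  -> R3 @ bar 3 tick 3 v(2, 3): A4 above E4
  -> R1 @ bar 4 tick 0 v(0, 2): A3/A4 P8 -> B3/B4 P8 similar
  -> R2 @ bar 4 tick 0 v(1, 3): C4/E4 M3 -> D4/A4 P5 similar
  -> R3 @ bar 4 tick 0 v(2, 3): B4 above A4
  -> R4 @ bar 4 tick 0 v(0, 3): B3/A4 m7 untreated
  -> R3 @ bar 4 tick 1 v(2, 3): B4 above A4
  -> R3 @ bar 4 tick 2 v(2, 3): B4 above A4
  -> R3 @ bar 4 tick 3 v(2, 3): B4 above A4
  -> R1 @ bar 5 tick 0 v(0, 2): B3/B4 P8 -> D4/D5 P8 similar
  -> R3 @ bar 5 tick 0 v(1, 2): E5 above D5
  -> R3 @ bar 5 tick 0 v(2, 3): D5 above C5
  -> R4 @ bar 5 tick 0 v(0, 1): D4/E5 M2 untreated
  -> R4 @ bar 5 tick 0 v(0, 3): D4/C5 m7 untreated
  -> R7 @ bar 5 tick 0 v(1,): D4->E5 leap 14st
  -> R3 @ bar 5 tick 1 v(1, 2): E5 above D5
  -> R3 @ bar 5 tick 1 v(2, 3): D5 above C5
  -> R3 @ bar 5 tick 2 v(1, 2): E5 above D5
  -> R3 @ bar 5 tick 2 v(2, 3): D5 above C5
  -> R3 @ bar 5 tick 3 v(1, 2): E5 above D5
  -> R3 @ bar 5 tick 3 v(2, 3): D5 above C5
  -> R2 @ bar 6 tick 0 v(0, 3): D4/C5 m7 -> E4/E5 P8 similar
  -> R4 @ bar 6 tick 0 v(0, 2): E4/D5 m7 untreated
  -> R1 @ bar 7 tick 0 v(0, 3): E4/E5 P8 -> E3/E4 P8 similar
  -> R2 @ bar 7 tick 0 v(0, 2): E4/D5 m7 -> E3/E4 P8 similar
  -> R2 @ bar 7 tick 0 v(2, 3): D5/E5 M2 -> E4/E4 P1 similar
  -> R7 @ bar 7 tick 0 v(2,): D5->E4 leap 10st
  -> R8 @ bar 7 tick 0 v(0, 2): penult P8 not 3rd/6th
  -> R8 @ bar 7 tick 0 v(0, 3): penult P8 not 3rd/6th
  -> R1 @ bar 8 tick 0 v(2, 3): E4/E4 P1 -> F4/F4 P1 similar
  -> R6 @ bar 8 tick 3 v(0, 2): closes on m3
  -> R6 @ bar 8 tick 3 v(0, 3): closes on m3

(0, 0, R5, (0, 2))
(0, 0, R5, (0, 3))
(1, 0, R3, (2, 3))
(1, 1, R3, (2, 3))
(1, 2, R3, (2, 3))
(1, 3, R3, (2, 3))
(2, 0, R1, (0, 3))
(2, 0, R4, (0, 2))
(3, 0, R2, (0, 2))
(3, 0, R3, (2, 3))
(3, 1, R3, (2, 3))
(3, 2, R3, (2, 3))
(3, 3, R3, (2, 3))
(4, 0, R1, (0, 2))
(4, 0, R2, (1, 3))
(4, 0, R3, (2, 3))
(4, 0, R4, (0, 3))
(4, 1, R3, (2, 3))
(4, 2, R3, (2, 3))
(4, 3, R3, (2, 3))
(5, 0, R1, (0, 2))
(5, 0, R3, (1, 2))
(5, 0, R3, (2, 3))
(5, 0, R4, (0, 1))
(5, 0, R4, (0, 3))
(5, 0, R7, (1,))
(5, 1, R3, (1, 2))
(5, 1, R3, (2, 3))
(5, 2, R3, (1, 2))
(5, 2, R3, (2, 3))
(5, 3, R3, (1, 2))
(5, 3, R3, (2, 3))
(6, 0, R2, (0, 3))
(6, 0, R4, (0, 2))
(7, 0, R1, (0, 3))
(7, 0, R2, (0, 2))
(7, 0, R2, (2, 3))
(7, 0, R7, (2,))
(7, 0, R8, (0, 2))
(7, 0, R8, (0, 3))
(8, 0, R1, (2, 3))
(8, 3, R6, (0, 2))
(8, 3, R6, (0, 3))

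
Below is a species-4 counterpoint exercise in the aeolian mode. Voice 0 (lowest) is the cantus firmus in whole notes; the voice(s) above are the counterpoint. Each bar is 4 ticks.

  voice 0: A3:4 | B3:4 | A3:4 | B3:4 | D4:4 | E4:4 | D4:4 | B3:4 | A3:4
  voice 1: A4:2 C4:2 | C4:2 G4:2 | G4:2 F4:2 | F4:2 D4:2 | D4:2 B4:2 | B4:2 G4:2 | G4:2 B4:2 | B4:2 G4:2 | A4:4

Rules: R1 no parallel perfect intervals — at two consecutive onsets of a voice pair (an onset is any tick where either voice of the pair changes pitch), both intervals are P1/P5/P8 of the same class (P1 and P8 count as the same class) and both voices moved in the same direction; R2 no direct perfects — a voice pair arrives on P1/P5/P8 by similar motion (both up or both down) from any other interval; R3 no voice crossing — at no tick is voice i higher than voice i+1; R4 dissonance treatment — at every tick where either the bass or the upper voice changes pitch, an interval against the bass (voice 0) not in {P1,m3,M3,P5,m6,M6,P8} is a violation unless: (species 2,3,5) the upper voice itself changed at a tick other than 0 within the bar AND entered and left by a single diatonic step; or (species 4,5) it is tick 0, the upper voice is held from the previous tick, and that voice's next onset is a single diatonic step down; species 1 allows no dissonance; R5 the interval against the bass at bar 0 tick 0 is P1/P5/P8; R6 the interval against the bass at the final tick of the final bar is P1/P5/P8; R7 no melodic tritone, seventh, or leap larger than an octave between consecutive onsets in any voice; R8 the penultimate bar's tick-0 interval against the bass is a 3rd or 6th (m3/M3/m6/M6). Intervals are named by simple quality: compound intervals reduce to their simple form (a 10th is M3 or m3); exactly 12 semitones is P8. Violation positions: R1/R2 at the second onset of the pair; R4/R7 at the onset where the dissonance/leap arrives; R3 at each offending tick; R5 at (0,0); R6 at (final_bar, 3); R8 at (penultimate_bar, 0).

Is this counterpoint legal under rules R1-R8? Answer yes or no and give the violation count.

bar 0: v0=A3 v1=A4 (P8)
bar 1: v0=B3 v1=C4 (m2)
bar 2: v0=A3 v1=G4 (m7)
bar 3: v0=B3 v1=F4 (TT)
bar 4: v0=D4 v1=D4 (P1)
bar 5: v0=E4 v1=B4 (P5)
bar 6: v0=D4 v1=G4 (P4)
bar 7: v0=B3 v1=B4 (P8)
bar 8: v0=A3 v1=A4 (P8)
  R4 @ bar1.0: B3/C4 m2 untreated
  R4 @ bar3.0: B3/F4 TT untreated
  R4 @ bar6.0: D4/G4 P4 untreated
  R8 @ bar7.0: penult P8 not 3rd/6th

No (4 violations)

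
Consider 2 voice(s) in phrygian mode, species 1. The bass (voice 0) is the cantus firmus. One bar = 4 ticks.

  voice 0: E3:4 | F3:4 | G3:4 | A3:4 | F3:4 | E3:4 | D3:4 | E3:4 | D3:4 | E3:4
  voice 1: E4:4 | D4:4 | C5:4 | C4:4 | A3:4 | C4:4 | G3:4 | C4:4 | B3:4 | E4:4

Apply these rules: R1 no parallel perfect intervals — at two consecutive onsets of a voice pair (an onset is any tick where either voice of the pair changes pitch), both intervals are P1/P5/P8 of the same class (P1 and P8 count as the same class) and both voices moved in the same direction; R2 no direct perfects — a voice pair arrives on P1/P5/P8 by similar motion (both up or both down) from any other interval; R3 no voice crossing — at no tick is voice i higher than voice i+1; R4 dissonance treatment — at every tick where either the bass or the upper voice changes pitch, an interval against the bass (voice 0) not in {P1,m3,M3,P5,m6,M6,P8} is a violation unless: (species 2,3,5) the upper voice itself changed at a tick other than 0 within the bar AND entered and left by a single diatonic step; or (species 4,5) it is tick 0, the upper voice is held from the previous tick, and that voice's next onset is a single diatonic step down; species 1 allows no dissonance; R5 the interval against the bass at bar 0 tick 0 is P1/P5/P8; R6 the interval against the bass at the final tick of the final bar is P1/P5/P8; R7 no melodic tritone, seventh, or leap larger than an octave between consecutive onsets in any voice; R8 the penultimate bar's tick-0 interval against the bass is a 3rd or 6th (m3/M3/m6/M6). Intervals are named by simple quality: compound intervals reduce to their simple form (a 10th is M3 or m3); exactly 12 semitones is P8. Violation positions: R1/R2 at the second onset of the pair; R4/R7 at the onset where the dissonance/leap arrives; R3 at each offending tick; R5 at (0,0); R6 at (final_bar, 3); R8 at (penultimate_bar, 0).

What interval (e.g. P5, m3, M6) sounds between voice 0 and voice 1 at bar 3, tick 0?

m3

voice 0=A3 voice 1=C4 -> m3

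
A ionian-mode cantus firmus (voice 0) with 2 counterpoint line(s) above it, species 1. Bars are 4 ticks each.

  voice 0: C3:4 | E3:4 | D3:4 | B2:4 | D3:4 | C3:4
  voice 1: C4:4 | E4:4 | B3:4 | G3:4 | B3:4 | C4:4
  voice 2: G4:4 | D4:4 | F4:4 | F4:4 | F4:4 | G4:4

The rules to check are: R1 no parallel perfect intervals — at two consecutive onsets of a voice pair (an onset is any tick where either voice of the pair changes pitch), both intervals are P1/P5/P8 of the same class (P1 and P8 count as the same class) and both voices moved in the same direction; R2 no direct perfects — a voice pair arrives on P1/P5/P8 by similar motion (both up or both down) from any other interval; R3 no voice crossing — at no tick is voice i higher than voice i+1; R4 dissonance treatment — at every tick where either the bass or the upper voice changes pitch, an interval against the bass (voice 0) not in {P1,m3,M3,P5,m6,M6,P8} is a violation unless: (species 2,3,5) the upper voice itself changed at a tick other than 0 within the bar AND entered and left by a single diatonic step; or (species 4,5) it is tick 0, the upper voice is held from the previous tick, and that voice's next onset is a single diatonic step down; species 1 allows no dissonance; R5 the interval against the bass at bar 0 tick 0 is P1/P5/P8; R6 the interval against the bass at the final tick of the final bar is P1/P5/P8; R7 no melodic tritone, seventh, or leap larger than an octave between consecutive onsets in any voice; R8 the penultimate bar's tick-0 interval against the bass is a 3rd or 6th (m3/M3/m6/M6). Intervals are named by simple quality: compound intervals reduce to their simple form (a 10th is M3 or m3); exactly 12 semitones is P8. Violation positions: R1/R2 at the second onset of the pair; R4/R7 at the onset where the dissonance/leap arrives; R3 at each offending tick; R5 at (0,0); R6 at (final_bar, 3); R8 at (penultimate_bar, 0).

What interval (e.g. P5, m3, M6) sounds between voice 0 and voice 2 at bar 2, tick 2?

m3

voice 0=D3 voice 2=F4 -> m3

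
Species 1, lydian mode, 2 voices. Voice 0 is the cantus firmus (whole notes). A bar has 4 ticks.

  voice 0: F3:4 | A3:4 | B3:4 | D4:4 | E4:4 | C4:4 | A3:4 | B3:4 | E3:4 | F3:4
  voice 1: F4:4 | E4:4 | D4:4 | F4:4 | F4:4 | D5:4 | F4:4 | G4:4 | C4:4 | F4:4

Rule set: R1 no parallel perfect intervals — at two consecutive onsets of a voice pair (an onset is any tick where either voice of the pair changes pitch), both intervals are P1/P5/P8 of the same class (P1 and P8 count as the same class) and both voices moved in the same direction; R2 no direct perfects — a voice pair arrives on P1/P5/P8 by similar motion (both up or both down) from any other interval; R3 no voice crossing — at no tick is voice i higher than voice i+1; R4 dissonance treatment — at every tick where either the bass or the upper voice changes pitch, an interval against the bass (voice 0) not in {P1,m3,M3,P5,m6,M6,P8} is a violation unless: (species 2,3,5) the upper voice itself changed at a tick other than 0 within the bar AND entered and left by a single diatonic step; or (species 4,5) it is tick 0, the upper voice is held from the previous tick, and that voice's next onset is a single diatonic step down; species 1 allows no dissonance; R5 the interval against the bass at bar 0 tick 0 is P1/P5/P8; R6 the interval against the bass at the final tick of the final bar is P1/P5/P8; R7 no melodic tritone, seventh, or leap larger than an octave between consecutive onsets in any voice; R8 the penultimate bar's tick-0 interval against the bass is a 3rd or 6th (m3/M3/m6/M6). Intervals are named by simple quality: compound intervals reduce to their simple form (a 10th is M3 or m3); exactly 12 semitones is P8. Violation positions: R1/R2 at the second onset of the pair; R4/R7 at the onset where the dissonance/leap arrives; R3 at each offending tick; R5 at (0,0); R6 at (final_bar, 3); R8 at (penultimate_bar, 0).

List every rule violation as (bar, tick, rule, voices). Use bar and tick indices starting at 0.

bar 0: v0=F3 v1=F4 downbeat P8
bar 1: v0=A3 v1=E4 downbeat P5
bar 2: v0=B3 v1=D4 downbeat m3
bar 3: v0=D4 v1=F4 downbeat m3
bar 4: v0=E4 v1=F4 downbeat m2
bar 5: v0=C4 v1=D5 downbeat M2
bar 6: v0=A3 v1=F4 downbeat m6
bar 7: v0=B3 v1=G4 downbeat m6
bar 8: v0=E3 v1=C4 downbeat m6
bar 9: v0=F3 v1=F4 downbeat P8
  -> R4 @ bar 4 tick 0 v(0, 1): E4/F4 m2 untreated
  -> R4 @ bar 5 tick 0 v(0, 1): C4/D5 M2 untreated
  -> R2 @ bar 9 tick 0 v(0, 1): E3/C4 m6 -> F3/F4 P8 similar

(4, 0, R4, (0, 1))
(5, 0, R4, (0, 1))
(9, 0, R2, (0, 1))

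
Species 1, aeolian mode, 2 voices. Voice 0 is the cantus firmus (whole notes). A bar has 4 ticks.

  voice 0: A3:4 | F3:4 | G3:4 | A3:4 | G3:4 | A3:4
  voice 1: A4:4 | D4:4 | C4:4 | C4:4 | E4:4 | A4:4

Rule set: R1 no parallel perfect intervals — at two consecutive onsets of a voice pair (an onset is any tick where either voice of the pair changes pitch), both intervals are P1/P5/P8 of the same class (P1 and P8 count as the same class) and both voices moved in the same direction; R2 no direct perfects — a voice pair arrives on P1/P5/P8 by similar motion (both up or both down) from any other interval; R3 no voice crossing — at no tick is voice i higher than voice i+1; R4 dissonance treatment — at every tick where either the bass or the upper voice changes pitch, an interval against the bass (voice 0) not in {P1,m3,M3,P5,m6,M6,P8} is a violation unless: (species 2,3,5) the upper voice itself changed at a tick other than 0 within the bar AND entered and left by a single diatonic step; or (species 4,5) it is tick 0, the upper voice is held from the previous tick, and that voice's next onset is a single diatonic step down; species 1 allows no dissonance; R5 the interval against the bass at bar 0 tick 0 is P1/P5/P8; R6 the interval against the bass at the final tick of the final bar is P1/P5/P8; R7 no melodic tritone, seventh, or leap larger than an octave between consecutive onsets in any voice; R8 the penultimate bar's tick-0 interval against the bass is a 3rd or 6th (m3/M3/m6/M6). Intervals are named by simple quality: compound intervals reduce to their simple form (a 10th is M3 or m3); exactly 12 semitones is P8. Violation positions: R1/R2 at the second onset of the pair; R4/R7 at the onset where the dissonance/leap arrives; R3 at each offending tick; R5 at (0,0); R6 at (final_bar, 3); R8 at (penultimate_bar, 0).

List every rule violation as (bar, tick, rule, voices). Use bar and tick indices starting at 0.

bar 0: v0=A3 v1=A4 downbeat P8
bar 1: v0=F3 v1=D4 downbeat M6
bar 2: v0=G3 v1=C4 downbeat P4
bar 3: v0=A3 v1=C4 downbeat m3
bar 4: v0=G3 v1=E4 downbeat M6
bar 5: v0=A3 v1=A4 downbeat P8
  -> R4 @ bar 2 tick 0 v(0, 1): G3/C4 P4 untreated
  -> R2 @ bar 5 tick 0 v(0, 1): G3/E4 M6 -> A3/A4 P8 similar

(2, 0, R4, (0, 1))
(5, 0, R2, (0, 1))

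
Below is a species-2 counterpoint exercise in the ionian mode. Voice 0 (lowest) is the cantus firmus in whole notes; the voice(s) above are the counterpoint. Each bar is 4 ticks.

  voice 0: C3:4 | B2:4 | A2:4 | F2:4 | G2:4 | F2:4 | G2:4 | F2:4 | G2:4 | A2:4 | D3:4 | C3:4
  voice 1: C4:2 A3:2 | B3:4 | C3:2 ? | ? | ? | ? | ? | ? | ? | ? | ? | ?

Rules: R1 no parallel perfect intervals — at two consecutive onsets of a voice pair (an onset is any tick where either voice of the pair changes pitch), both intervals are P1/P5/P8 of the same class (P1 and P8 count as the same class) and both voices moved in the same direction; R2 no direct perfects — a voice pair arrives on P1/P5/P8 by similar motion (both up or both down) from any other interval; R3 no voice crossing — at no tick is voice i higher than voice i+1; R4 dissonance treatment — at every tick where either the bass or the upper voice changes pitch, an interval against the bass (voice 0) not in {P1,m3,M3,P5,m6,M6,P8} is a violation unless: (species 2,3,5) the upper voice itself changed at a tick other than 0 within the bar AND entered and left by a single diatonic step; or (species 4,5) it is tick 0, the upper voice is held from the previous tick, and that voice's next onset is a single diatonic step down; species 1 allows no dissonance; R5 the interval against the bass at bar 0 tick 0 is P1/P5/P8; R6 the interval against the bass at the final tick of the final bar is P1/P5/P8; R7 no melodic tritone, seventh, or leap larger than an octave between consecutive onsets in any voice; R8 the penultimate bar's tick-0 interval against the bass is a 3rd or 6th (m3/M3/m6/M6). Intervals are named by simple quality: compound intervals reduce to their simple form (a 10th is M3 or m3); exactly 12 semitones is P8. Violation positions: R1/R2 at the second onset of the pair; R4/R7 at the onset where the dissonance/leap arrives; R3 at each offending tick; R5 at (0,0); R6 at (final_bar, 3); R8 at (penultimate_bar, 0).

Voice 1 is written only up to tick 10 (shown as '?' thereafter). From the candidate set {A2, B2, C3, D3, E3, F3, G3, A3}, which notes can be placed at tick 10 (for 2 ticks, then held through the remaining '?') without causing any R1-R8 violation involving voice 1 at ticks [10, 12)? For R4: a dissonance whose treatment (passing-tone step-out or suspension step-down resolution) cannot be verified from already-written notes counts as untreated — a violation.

{A2, A3, C3, E3, F3}

A2: legal
B2: violates R4
C3: legal
D3: violates R4
E3: legal
F3: legal
G3: violates R4
A3: legal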